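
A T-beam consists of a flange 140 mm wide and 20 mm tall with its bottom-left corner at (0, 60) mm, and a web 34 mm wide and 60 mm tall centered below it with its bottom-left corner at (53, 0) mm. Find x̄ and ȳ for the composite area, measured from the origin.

web: A = 34 × 60 = 2040.00, centroid at (70.00, 30.00).
flange: A = 140 × 20 = 2800.00, centroid at (70.00, 70.00).
ΣA = 4840.00 mm², ΣAx̄ = 338800.00 mm³, ΣAȳ = 257200.00 mm³.
x̄ = 338800.00/4840.00 = 70.00 mm; ȳ = 257200.00/4840.00 = 53.14 mm.

x̄ = 70.00 mm, ȳ = 53.14 mm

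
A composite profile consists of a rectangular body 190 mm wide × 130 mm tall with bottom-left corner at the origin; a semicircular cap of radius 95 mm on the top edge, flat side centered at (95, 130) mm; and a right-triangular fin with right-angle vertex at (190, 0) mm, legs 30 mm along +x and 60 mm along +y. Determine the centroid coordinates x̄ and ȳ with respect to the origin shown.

Part | A | x̄ᵢ | ȳᵢ | A·x̄ᵢ | A·ȳᵢ
rectangular body | 24700.00 | 95.00 | 65.00 | 2346500.00 | 1605500.00
semicircular top | 14176.44 | 95.00 | 170.32 | 1346761.50 | 2414520.12
triangular fin | 900.00 | 200.00 | 20.00 | 180000.00 | 18000.00
Σ | 39776.44 |  |  | 3873261.50 | 4038020.12
x̄ = 3873261.50 / 39776.44 = 97.38 mm
ȳ = 4038020.12 / 39776.44 = 101.52 mm

x̄ = 97.38 mm, ȳ = 101.52 mm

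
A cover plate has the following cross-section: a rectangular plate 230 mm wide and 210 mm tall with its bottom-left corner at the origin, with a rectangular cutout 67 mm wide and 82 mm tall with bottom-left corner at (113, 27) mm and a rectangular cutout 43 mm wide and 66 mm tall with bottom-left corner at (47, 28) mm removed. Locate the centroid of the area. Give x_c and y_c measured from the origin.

x_c = 113.97 mm, y_c = 113.21 mm

plate: A = 230 × 210 = 48300.00, centroid at (115.00, 105.00).
hole 1: A = −(67 × 82) = -5494.00, centroid at (146.50, 68.00).
hole 2: A = −(43 × 66) = -2838.00, centroid at (68.50, 61.00).
ΣA = 39968.00 mm²
ΣAx_c = (48300.00)(115.00) + (-5494.00)(146.50) + (-2838.00)(68.50) = 4555226.00 mm³
ΣAy_c = (48300.00)(105.00) + (-5494.00)(68.00) + (-2838.00)(61.00) = 4524790.00 mm³
x_c = 4555226.00 / 39968.00 = 113.97 mm
y_c = 4524790.00 / 39968.00 = 113.21 mm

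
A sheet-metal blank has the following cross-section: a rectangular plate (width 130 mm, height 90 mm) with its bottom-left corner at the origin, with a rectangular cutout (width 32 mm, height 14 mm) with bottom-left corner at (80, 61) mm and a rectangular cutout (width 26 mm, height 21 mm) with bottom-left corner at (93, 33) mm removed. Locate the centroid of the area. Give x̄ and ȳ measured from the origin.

x̄ = 61.61 mm, ȳ = 44.11 mm

plate: A = 130 × 90 = 11700.00, centroid at (65.00, 45.00).
hole 1: A = −(32 × 14) = -448.00, centroid at (96.00, 68.00).
hole 2: A = −(26 × 21) = -546.00, centroid at (106.00, 43.50).
ΣA = 10706.00 mm²
ΣAx̄ = (11700.00)(65.00) + (-448.00)(96.00) + (-546.00)(106.00) = 659616.00 mm³
ΣAȳ = (11700.00)(45.00) + (-448.00)(68.00) + (-546.00)(43.50) = 472285.00 mm³
x̄ = 659616.00 / 10706.00 = 61.61 mm
ȳ = 472285.00 / 10706.00 = 44.11 mm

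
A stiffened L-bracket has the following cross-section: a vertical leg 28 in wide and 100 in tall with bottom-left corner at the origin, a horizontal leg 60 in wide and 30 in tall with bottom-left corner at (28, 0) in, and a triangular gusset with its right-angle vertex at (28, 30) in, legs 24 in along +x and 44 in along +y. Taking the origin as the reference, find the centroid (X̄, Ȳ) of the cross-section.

vertical leg: A = 28 × 100 = 2800.00, centroid at (14.00, 50.00).
horizontal leg: A = 60 × 30 = 1800.00, centroid at (58.00, 15.00).
gusset: A = ½·24·44 = 528.00, centroid at (36.00, 44.67).
ΣA = 5128.00 in², ΣAX̄ = 162608.00 in³, ΣAȲ = 190584.00 in³.
X̄ = 162608.00/5128.00 = 31.71 in; Ȳ = 190584.00/5128.00 = 37.17 in.

X̄ = 31.71 in, Ȳ = 37.17 in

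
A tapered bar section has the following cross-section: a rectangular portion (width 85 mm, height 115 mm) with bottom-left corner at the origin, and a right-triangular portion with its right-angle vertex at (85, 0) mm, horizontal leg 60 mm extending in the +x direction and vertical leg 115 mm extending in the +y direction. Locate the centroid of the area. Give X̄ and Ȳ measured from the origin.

rectangular portion: A = 85 × 115 = 9775.00, centroid at (42.50, 57.50).
triangular portion: A = ½·60·115 = 3450.00, centroid at (105.00, 38.33).
ΣA = 13225.00 mm²
ΣAX̄ = (9775.00)(42.50) + (3450.00)(105.00) = 777687.50 mm³
ΣAȲ = (9775.00)(57.50) + (3450.00)(38.33) = 694312.50 mm³
X̄ = 777687.50 / 13225.00 = 58.80 mm
Ȳ = 694312.50 / 13225.00 = 52.50 mm

X̄ = 58.80 mm, Ȳ = 52.50 mm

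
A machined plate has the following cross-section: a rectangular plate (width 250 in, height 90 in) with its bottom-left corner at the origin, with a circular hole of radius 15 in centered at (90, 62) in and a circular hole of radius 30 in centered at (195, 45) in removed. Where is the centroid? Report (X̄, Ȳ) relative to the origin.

X̄ = 115.87 in, Ȳ = 44.37 in

plate: A = 250 × 90 = 22500.00, centroid at (125.00, 45.00).
hole 1: A = −π·15² = -706.86, centroid at (90.00, 62.00).
hole 2: A = −π·30² = -2827.43, centroid at (195.00, 45.00).
ΣA = 18965.71 in²
ΣAX̄ = (22500.00)(125.00) + (-706.86)(90.00) + (-2827.43)(195.00) = 2197533.24 in³
ΣAȲ = (22500.00)(45.00) + (-706.86)(62.00) + (-2827.43)(45.00) = 841440.28 in³
X̄ = 2197533.24 / 18965.71 = 115.87 in
Ȳ = 841440.28 / 18965.71 = 44.37 in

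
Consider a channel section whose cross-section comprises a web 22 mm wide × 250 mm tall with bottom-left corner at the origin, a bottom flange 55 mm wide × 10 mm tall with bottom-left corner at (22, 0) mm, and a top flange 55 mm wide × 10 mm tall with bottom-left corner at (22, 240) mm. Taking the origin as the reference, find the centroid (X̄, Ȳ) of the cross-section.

X̄ = 17.42 mm, Ȳ = 125.00 mm

web: A = 22 × 250 = 5500.00, centroid at (11.00, 125.00).
bottom flange: A = 55 × 10 = 550.00, centroid at (49.50, 5.00).
top flange: A = 55 × 10 = 550.00, centroid at (49.50, 245.00).
ΣA = 6600.00 mm²
ΣAX̄ = (5500.00)(11.00) + (550.00)(49.50) + (550.00)(49.50) = 114950.00 mm³
ΣAȲ = (5500.00)(125.00) + (550.00)(5.00) + (550.00)(245.00) = 825000.00 mm³
X̄ = 114950.00 / 6600.00 = 17.42 mm
Ȳ = 825000.00 / 6600.00 = 125.00 mm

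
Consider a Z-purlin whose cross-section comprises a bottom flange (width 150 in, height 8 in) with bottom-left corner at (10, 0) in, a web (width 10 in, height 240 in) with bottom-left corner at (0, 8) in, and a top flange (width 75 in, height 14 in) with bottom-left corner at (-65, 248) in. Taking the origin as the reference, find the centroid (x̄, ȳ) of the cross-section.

x̄ = 18.31 in, ȳ = 124.68 in

Part | A | x̄ᵢ | ȳᵢ | A·x̄ᵢ | A·ȳᵢ
bottom flange | 1200.00 | 85.00 | 4.00 | 102000.00 | 4800.00
web | 2400.00 | 5.00 | 128.00 | 12000.00 | 307200.00
top flange | 1050.00 | -27.50 | 255.00 | -28875.00 | 267750.00
Σ | 4650.00 |  |  | 85125.00 | 579750.00
x̄ = 85125.00 / 4650.00 = 18.31 in
ȳ = 579750.00 / 4650.00 = 124.68 in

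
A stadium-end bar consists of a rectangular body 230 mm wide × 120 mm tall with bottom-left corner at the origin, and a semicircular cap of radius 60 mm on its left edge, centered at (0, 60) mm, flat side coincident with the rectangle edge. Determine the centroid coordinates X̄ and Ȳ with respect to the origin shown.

X̄ = 91.11 mm, Ȳ = 60.00 mm

rectangular body: A = 230 × 120 = 27600.00, centroid at (115.00, 60.00).
semicircular end: A = ½π·60² = 5654.87, centroid at (-25.46, 60.00).
ΣA = 33254.87 mm², ΣAX̄ = 3030000.00 mm³, ΣAȲ = 1995292.01 mm³.
X̄ = 3030000.00/33254.87 = 91.11 mm; Ȳ = 1995292.01/33254.87 = 60.00 mm.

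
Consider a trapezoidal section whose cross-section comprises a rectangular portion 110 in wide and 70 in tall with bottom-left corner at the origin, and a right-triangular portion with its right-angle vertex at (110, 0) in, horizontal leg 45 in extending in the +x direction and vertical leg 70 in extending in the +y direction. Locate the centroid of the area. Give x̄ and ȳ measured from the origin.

rectangular portion: A = 110 × 70 = 7700.00, centroid at (55.00, 35.00).
triangular portion: A = ½·45·70 = 1575.00, centroid at (125.00, 23.33).
ΣA = 9275.00 in², ΣAx̄ = 620375.00 in³, ΣAȳ = 306250.00 in³.
x̄ = 620375.00/9275.00 = 66.89 in; ȳ = 306250.00/9275.00 = 33.02 in.

x̄ = 66.89 in, ȳ = 33.02 in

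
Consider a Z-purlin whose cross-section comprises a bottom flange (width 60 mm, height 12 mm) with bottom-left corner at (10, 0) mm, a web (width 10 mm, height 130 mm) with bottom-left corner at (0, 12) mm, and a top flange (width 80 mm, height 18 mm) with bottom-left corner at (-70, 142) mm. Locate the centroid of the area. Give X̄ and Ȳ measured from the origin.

Part | A | x̄ᵢ | ȳᵢ | A·x̄ᵢ | A·ȳᵢ
bottom flange | 720.00 | 40.00 | 6.00 | 28800.00 | 4320.00
web | 1300.00 | 5.00 | 77.00 | 6500.00 | 100100.00
top flange | 1440.00 | -30.00 | 151.00 | -43200.00 | 217440.00
Σ | 3460.00 |  |  | -7900.00 | 321860.00
X̄ = -7900.00 / 3460.00 = -2.28 mm
Ȳ = 321860.00 / 3460.00 = 93.02 mm

X̄ = -2.28 mm, Ȳ = 93.02 mm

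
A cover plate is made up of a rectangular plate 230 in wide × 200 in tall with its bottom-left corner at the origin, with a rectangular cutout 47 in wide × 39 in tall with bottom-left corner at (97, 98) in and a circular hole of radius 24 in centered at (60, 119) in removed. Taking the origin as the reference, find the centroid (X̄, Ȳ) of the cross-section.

plate: A = 230 × 200 = 46000.00, centroid at (115.00, 100.00).
hole 1: A = −(47 × 39) = -1833.00, centroid at (120.50, 117.50).
hole 2: A = −π·24² = -1809.56, centroid at (60.00, 119.00).
ΣA = 42357.44 in²
ΣAX̄ = (46000.00)(115.00) + (-1833.00)(120.50) + (-1809.56)(60.00) = 4960550.06 in³
ΣAȲ = (46000.00)(100.00) + (-1833.00)(117.50) + (-1809.56)(119.00) = 4169285.17 in³
X̄ = 4960550.06 / 42357.44 = 117.11 in
Ȳ = 4169285.17 / 42357.44 = 98.43 in

X̄ = 117.11 in, Ȳ = 98.43 in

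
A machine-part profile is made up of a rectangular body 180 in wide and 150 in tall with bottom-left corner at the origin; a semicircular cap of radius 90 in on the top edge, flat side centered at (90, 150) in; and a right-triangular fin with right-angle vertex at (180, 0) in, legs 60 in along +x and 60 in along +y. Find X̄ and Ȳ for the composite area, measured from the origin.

X̄ = 94.77 in, Ȳ = 107.30 in

Part | A | x̄ᵢ | ȳᵢ | A·x̄ᵢ | A·ȳᵢ
rectangular body | 27000.00 | 90.00 | 75.00 | 2430000.00 | 2025000.00
semicircular top | 12723.45 | 90.00 | 188.20 | 1145110.52 | 2394517.54
triangular fin | 1800.00 | 200.00 | 20.00 | 360000.00 | 36000.00
Σ | 41523.45 |  |  | 3935110.52 | 4455517.54
X̄ = 3935110.52 / 41523.45 = 94.77 in
Ȳ = 4455517.54 / 41523.45 = 107.30 in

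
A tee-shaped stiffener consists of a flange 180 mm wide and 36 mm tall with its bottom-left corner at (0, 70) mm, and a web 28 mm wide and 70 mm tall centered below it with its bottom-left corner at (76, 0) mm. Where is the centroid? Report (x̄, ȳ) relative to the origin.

web: A = 28 × 70 = 1960.00, centroid at (90.00, 35.00).
flange: A = 180 × 36 = 6480.00, centroid at (90.00, 88.00).
ΣA = 8440.00 mm², ΣAx̄ = 759600.00 mm³, ΣAȳ = 638840.00 mm³.
x̄ = 759600.00/8440.00 = 90.00 mm; ȳ = 638840.00/8440.00 = 75.69 mm.

x̄ = 90.00 mm, ȳ = 75.69 mm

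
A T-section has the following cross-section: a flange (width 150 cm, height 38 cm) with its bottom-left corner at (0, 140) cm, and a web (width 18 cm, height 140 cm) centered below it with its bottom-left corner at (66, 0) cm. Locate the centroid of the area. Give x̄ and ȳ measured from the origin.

x̄ = 75.00 cm, ȳ = 131.72 cm

web: A = 18 × 140 = 2520.00, centroid at (75.00, 70.00).
flange: A = 150 × 38 = 5700.00, centroid at (75.00, 159.00).
ΣA = 8220.00 cm²
ΣAx̄ = (2520.00)(75.00) + (5700.00)(75.00) = 616500.00 cm³
ΣAȳ = (2520.00)(70.00) + (5700.00)(159.00) = 1082700.00 cm³
x̄ = 616500.00 / 8220.00 = 75.00 cm
ȳ = 1082700.00 / 8220.00 = 131.72 cm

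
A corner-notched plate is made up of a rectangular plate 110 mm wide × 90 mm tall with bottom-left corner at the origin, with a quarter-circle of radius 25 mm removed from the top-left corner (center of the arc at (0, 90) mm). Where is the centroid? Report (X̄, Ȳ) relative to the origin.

plate: A = 110 × 90 = 9900.00, centroid at (55.00, 45.00).
removed quarter-circle: A = −¼π·25² = -490.87, centroid at (10.61, 79.39).
ΣA = 9409.13 mm²
ΣAX̄ = (9900.00)(55.00) + (-490.87)(10.61) = 539291.67 mm³
ΣAȲ = (9900.00)(45.00) + (-490.87)(79.39) = 406529.69 mm³
X̄ = 539291.67 / 9409.13 = 57.32 mm
Ȳ = 406529.69 / 9409.13 = 43.21 mm

X̄ = 57.32 mm, Ȳ = 43.21 mm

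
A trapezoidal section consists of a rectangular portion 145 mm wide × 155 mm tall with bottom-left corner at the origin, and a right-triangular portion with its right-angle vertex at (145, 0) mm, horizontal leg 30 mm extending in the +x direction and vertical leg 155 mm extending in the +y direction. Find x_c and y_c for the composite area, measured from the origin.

x_c = 80.23 mm, y_c = 75.08 mm

rectangular portion: A = 145 × 155 = 22475.00, centroid at (72.50, 77.50).
triangular portion: A = ½·30·155 = 2325.00, centroid at (155.00, 51.67).
ΣA = 24800.00 mm²
ΣAx_c = (22475.00)(72.50) + (2325.00)(155.00) = 1989812.50 mm³
ΣAy_c = (22475.00)(77.50) + (2325.00)(51.67) = 1861937.50 mm³
x_c = 1989812.50 / 24800.00 = 80.23 mm
y_c = 1861937.50 / 24800.00 = 75.08 mm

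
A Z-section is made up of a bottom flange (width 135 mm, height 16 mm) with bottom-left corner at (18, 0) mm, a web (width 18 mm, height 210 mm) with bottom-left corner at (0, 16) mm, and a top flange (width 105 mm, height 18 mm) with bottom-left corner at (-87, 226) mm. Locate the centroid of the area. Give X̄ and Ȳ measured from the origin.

X̄ = 19.60 mm, Ȳ = 117.34 mm

bottom flange: A = 135 × 16 = 2160.00, centroid at (85.50, 8.00).
web: A = 18 × 210 = 3780.00, centroid at (9.00, 121.00).
top flange: A = 105 × 18 = 1890.00, centroid at (-34.50, 235.00).
ΣA = 7830.00 mm²
ΣAX̄ = (2160.00)(85.50) + (3780.00)(9.00) + (1890.00)(-34.50) = 153495.00 mm³
ΣAȲ = (2160.00)(8.00) + (3780.00)(121.00) + (1890.00)(235.00) = 918810.00 mm³
X̄ = 153495.00 / 7830.00 = 19.60 mm
Ȳ = 918810.00 / 7830.00 = 117.34 mm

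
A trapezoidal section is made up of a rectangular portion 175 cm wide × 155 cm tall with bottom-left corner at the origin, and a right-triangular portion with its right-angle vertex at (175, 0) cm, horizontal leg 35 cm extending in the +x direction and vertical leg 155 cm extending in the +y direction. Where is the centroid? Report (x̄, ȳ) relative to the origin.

x̄ = 96.52 cm, ȳ = 75.15 cm

rectangular portion: A = 175 × 155 = 27125.00, centroid at (87.50, 77.50).
triangular portion: A = ½·35·155 = 2712.50, centroid at (186.67, 51.67).
ΣA = 29837.50 cm², ΣAx̄ = 2879770.83 cm³, ΣAȳ = 2242333.33 cm³.
x̄ = 2879770.83/29837.50 = 96.52 cm; ȳ = 2242333.33/29837.50 = 75.15 cm.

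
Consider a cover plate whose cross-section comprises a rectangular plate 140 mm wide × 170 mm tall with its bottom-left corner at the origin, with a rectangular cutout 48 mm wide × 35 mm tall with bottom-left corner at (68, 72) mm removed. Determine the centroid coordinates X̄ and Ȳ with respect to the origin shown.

Part | A | x̄ᵢ | ȳᵢ | A·x̄ᵢ | A·ȳᵢ
plate | 23800.00 | 70.00 | 85.00 | 1666000.00 | 2023000.00
hole | -1680.00 | 92.00 | 89.50 | -154560.00 | -150360.00
Σ | 22120.00 |  |  | 1511440.00 | 1872640.00
X̄ = 1511440.00 / 22120.00 = 68.33 mm
Ȳ = 1872640.00 / 22120.00 = 84.66 mm

X̄ = 68.33 mm, Ȳ = 84.66 mm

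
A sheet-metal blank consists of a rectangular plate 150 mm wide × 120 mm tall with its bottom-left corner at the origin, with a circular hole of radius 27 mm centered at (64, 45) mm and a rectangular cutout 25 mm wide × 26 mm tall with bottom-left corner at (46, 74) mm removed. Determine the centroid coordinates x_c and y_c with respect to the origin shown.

x_c = 77.38 mm, y_c = 61.12 mm

Part | A | x̄ᵢ | ȳᵢ | A·x̄ᵢ | A·ȳᵢ
plate | 18000.00 | 75.00 | 60.00 | 1350000.00 | 1080000.00
hole 1 | -2290.22 | 64.00 | 45.00 | -146574.15 | -103059.95
hole 2 | -650.00 | 58.50 | 87.00 | -38025.00 | -56550.00
Σ | 15059.78 |  |  | 1165400.85 | 920390.05
x_c = 1165400.85 / 15059.78 = 77.38 mm
y_c = 920390.05 / 15059.78 = 61.12 mm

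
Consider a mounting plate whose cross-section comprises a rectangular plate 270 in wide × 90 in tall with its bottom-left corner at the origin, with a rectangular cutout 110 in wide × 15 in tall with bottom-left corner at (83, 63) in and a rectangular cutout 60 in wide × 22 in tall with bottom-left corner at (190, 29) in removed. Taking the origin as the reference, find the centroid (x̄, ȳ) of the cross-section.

Part | A | x̄ᵢ | ȳᵢ | A·x̄ᵢ | A·ȳᵢ
plate | 24300.00 | 135.00 | 45.00 | 3280500.00 | 1093500.00
hole 1 | -1650.00 | 138.00 | 70.50 | -227700.00 | -116325.00
hole 2 | -1320.00 | 220.00 | 40.00 | -290400.00 | -52800.00
Σ | 21330.00 |  |  | 2762400.00 | 924375.00
x̄ = 2762400.00 / 21330.00 = 129.51 in
ȳ = 924375.00 / 21330.00 = 43.34 in

x̄ = 129.51 in, ȳ = 43.34 in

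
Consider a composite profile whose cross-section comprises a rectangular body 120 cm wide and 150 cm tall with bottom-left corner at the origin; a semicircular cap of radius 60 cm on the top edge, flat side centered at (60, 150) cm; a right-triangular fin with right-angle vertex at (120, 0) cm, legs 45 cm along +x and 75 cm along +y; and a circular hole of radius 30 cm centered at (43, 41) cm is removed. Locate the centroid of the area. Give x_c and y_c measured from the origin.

x_c = 67.76 cm, y_c = 100.76 cm

Part | A | x̄ᵢ | ȳᵢ | A·x̄ᵢ | A·ȳᵢ
rectangular body | 18000.00 | 60.00 | 75.00 | 1080000.00 | 1350000.00
semicircular top | 5654.87 | 60.00 | 175.46 | 339292.01 | 992230.02
triangular fin | 1687.50 | 135.00 | 25.00 | 227812.50 | 42187.50
hole | -2827.43 | 43.00 | 41.00 | -121579.64 | -115924.77
Σ | 22514.93 |  |  | 1525524.87 | 2268492.75
x_c = 1525524.87 / 22514.93 = 67.76 cm
y_c = 2268492.75 / 22514.93 = 100.76 cm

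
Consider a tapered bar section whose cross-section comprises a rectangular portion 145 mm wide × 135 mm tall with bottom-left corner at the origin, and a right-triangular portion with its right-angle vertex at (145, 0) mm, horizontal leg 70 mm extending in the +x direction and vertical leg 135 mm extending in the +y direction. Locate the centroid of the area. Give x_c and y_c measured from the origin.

rectangular portion: A = 145 × 135 = 19575.00, centroid at (72.50, 67.50).
triangular portion: A = ½·70·135 = 4725.00, centroid at (168.33, 45.00).
ΣA = 24300.00 mm², ΣAx_c = 2214562.50 mm³, ΣAy_c = 1533937.50 mm³.
x_c = 2214562.50/24300.00 = 91.13 mm; y_c = 1533937.50/24300.00 = 63.12 mm.

x_c = 91.13 mm, y_c = 63.12 mm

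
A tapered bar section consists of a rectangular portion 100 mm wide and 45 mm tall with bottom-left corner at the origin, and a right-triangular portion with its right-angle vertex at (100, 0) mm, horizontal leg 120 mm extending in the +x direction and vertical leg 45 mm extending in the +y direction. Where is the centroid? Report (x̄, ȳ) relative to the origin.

x̄ = 83.75 mm, ȳ = 19.69 mm

Part | A | x̄ᵢ | ȳᵢ | A·x̄ᵢ | A·ȳᵢ
rectangular portion | 4500.00 | 50.00 | 22.50 | 225000.00 | 101250.00
triangular portion | 2700.00 | 140.00 | 15.00 | 378000.00 | 40500.00
Σ | 7200.00 |  |  | 603000.00 | 141750.00
x̄ = 603000.00 / 7200.00 = 83.75 mm
ȳ = 141750.00 / 7200.00 = 19.69 mm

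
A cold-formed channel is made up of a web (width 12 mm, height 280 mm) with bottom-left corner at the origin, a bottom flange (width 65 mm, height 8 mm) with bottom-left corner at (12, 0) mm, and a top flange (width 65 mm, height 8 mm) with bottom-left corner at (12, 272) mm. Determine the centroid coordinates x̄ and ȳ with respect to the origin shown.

x̄ = 15.10 mm, ȳ = 140.00 mm

Part | A | x̄ᵢ | ȳᵢ | A·x̄ᵢ | A·ȳᵢ
web | 3360.00 | 6.00 | 140.00 | 20160.00 | 470400.00
bottom flange | 520.00 | 44.50 | 4.00 | 23140.00 | 2080.00
top flange | 520.00 | 44.50 | 276.00 | 23140.00 | 143520.00
Σ | 4400.00 |  |  | 66440.00 | 616000.00
x̄ = 66440.00 / 4400.00 = 15.10 mm
ȳ = 616000.00 / 4400.00 = 140.00 mm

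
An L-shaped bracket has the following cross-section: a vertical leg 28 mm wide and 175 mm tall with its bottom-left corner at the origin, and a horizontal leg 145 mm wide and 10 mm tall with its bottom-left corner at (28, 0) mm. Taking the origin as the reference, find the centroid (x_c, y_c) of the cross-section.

x_c = 33.75 mm, y_c = 68.66 mm

vertical leg: A = 28 × 175 = 4900.00, centroid at (14.00, 87.50).
horizontal leg: A = 145 × 10 = 1450.00, centroid at (100.50, 5.00).
ΣA = 6350.00 mm², ΣAx_c = 214325.00 mm³, ΣAy_c = 436000.00 mm³.
x_c = 214325.00/6350.00 = 33.75 mm; y_c = 436000.00/6350.00 = 68.66 mm.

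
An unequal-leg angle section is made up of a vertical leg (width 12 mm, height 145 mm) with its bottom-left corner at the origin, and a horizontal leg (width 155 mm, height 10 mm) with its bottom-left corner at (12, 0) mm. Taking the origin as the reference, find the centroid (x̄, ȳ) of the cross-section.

Part | A | x̄ᵢ | ȳᵢ | A·x̄ᵢ | A·ȳᵢ
vertical leg | 1740.00 | 6.00 | 72.50 | 10440.00 | 126150.00
horizontal leg | 1550.00 | 89.50 | 5.00 | 138725.00 | 7750.00
Σ | 3290.00 |  |  | 149165.00 | 133900.00
x̄ = 149165.00 / 3290.00 = 45.34 mm
ȳ = 133900.00 / 3290.00 = 40.70 mm

x̄ = 45.34 mm, ȳ = 40.70 mm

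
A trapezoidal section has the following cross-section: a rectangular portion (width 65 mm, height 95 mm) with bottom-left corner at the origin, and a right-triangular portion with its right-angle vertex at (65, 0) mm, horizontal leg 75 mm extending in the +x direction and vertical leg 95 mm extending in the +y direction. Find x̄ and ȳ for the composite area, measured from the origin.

x̄ = 53.54 mm, ȳ = 41.71 mm

rectangular portion: A = 65 × 95 = 6175.00, centroid at (32.50, 47.50).
triangular portion: A = ½·75·95 = 3562.50, centroid at (90.00, 31.67).
ΣA = 9737.50 mm², ΣAx̄ = 521312.50 mm³, ΣAȳ = 406125.00 mm³.
x̄ = 521312.50/9737.50 = 53.54 mm; ȳ = 406125.00/9737.50 = 41.71 mm.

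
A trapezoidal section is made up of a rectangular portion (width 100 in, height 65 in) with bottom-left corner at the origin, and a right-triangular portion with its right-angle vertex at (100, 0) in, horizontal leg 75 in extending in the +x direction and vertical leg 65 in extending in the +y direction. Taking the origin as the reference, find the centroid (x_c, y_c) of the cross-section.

x_c = 70.45 in, y_c = 29.55 in

rectangular portion: A = 100 × 65 = 6500.00, centroid at (50.00, 32.50).
triangular portion: A = ½·75·65 = 2437.50, centroid at (125.00, 21.67).
ΣA = 8937.50 in², ΣAx_c = 629687.50 in³, ΣAy_c = 264062.50 in³.
x_c = 629687.50/8937.50 = 70.45 in; y_c = 264062.50/8937.50 = 29.55 in.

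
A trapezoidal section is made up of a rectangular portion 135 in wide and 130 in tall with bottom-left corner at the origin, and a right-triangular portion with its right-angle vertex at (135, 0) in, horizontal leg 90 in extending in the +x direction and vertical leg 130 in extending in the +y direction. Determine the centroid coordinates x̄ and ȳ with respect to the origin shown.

Part | A | x̄ᵢ | ȳᵢ | A·x̄ᵢ | A·ȳᵢ
rectangular portion | 17550.00 | 67.50 | 65.00 | 1184625.00 | 1140750.00
triangular portion | 5850.00 | 165.00 | 43.33 | 965250.00 | 253500.00
Σ | 23400.00 |  |  | 2149875.00 | 1394250.00
x̄ = 2149875.00 / 23400.00 = 91.88 in
ȳ = 1394250.00 / 23400.00 = 59.58 in

x̄ = 91.88 in, ȳ = 59.58 in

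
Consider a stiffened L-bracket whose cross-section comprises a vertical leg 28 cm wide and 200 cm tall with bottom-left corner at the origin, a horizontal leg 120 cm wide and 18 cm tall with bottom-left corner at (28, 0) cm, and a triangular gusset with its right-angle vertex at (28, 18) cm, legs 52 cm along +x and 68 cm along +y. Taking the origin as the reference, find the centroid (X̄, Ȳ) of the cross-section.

Part | A | x̄ᵢ | ȳᵢ | A·x̄ᵢ | A·ȳᵢ
vertical leg | 5600.00 | 14.00 | 100.00 | 78400.00 | 560000.00
horizontal leg | 2160.00 | 88.00 | 9.00 | 190080.00 | 19440.00
gusset | 1768.00 | 45.33 | 40.67 | 80149.33 | 71898.67
Σ | 9528.00 |  |  | 348629.33 | 651338.67
X̄ = 348629.33 / 9528.00 = 36.59 cm
Ȳ = 651338.67 / 9528.00 = 68.36 cm

X̄ = 36.59 cm, Ȳ = 68.36 cm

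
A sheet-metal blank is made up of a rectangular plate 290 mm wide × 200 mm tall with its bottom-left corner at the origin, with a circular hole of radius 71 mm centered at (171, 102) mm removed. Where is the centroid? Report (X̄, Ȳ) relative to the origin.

X̄ = 135.23 mm, Ȳ = 99.25 mm

Part | A | x̄ᵢ | ȳᵢ | A·x̄ᵢ | A·ȳᵢ
plate | 58000.00 | 145.00 | 100.00 | 8410000.00 | 5800000.00
hole | -15836.77 | 171.00 | 102.00 | -2708087.42 | -1615350.39
Σ | 42163.23 |  |  | 5701912.58 | 4184649.61
X̄ = 5701912.58 / 42163.23 = 135.23 mm
Ȳ = 4184649.61 / 42163.23 = 99.25 mm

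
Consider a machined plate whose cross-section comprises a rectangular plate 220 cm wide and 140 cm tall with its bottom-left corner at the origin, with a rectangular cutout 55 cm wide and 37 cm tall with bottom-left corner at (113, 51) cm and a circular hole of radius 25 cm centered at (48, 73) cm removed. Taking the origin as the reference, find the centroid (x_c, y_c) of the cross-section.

plate: A = 220 × 140 = 30800.00, centroid at (110.00, 70.00).
hole 1: A = −(55 × 37) = -2035.00, centroid at (140.50, 69.50).
hole 2: A = −π·25² = -1963.50, centroid at (48.00, 73.00).
ΣA = 26801.50 cm², ΣAx_c = 3007834.72 cm³, ΣAy_c = 1871232.34 cm³.
x_c = 3007834.72/26801.50 = 112.23 cm; y_c = 1871232.34/26801.50 = 69.82 cm.

x_c = 112.23 cm, y_c = 69.82 cm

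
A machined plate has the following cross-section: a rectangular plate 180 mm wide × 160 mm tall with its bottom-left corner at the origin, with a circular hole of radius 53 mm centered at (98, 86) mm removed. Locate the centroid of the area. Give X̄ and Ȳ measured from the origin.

X̄ = 86.47 mm, Ȳ = 77.35 mm

Part | A | x̄ᵢ | ȳᵢ | A·x̄ᵢ | A·ȳᵢ
plate | 28800.00 | 90.00 | 80.00 | 2592000.00 | 2304000.00
hole | -8824.73 | 98.00 | 86.00 | -864823.91 | -758927.10
Σ | 19975.27 |  |  | 1727176.09 | 1545072.90
X̄ = 1727176.09 / 19975.27 = 86.47 mm
Ȳ = 1545072.90 / 19975.27 = 77.35 mm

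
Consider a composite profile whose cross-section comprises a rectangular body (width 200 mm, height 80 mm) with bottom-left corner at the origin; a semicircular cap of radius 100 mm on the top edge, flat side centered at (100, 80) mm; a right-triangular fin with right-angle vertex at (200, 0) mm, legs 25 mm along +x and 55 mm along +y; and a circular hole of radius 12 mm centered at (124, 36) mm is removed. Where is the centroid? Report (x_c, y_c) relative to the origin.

x_c = 101.99 mm, y_c = 80.13 mm

rectangular body: A = 200 × 80 = 16000.00, centroid at (100.00, 40.00).
semicircular top: A = ½π·100² = 15707.96, centroid at (100.00, 122.44).
triangular fin: A = ½·25·55 = 687.50, centroid at (208.33, 18.33).
hole: A = −π·12² = -452.39, centroid at (124.00, 36.00).
ΣA = 31943.07 mm², ΣAx_c = 3257929.22 mm³, ΣAy_c = 2559621.88 mm³.
x_c = 3257929.22/31943.07 = 101.99 mm; y_c = 2559621.88/31943.07 = 80.13 mm.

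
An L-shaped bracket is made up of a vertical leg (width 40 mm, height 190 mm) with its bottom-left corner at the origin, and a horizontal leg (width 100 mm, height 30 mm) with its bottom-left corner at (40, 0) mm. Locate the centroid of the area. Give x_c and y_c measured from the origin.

x_c = 39.81 mm, y_c = 72.36 mm

vertical leg: A = 40 × 190 = 7600.00, centroid at (20.00, 95.00).
horizontal leg: A = 100 × 30 = 3000.00, centroid at (90.00, 15.00).
ΣA = 10600.00 mm²
ΣAx_c = (7600.00)(20.00) + (3000.00)(90.00) = 422000.00 mm³
ΣAy_c = (7600.00)(95.00) + (3000.00)(15.00) = 767000.00 mm³
x_c = 422000.00 / 10600.00 = 39.81 mm
y_c = 767000.00 / 10600.00 = 72.36 mm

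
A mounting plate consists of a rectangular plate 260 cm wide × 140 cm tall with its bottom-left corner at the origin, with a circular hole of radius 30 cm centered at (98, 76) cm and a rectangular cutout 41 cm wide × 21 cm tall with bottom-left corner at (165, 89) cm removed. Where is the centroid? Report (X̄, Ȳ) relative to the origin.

Part | A | x̄ᵢ | ȳᵢ | A·x̄ᵢ | A·ȳᵢ
plate | 36400.00 | 130.00 | 70.00 | 4732000.00 | 2548000.00
hole 1 | -2827.43 | 98.00 | 76.00 | -277088.47 | -214884.94
hole 2 | -861.00 | 185.50 | 99.50 | -159715.50 | -85669.50
Σ | 32711.57 |  |  | 4295196.03 | 2247445.56
X̄ = 4295196.03 / 32711.57 = 131.31 cm
Ȳ = 2247445.56 / 32711.57 = 68.70 cm

X̄ = 131.31 cm, Ȳ = 68.70 cm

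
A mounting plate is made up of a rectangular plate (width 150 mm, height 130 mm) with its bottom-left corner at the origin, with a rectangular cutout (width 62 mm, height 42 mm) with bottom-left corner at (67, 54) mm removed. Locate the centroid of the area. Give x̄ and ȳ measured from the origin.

Part | A | x̄ᵢ | ȳᵢ | A·x̄ᵢ | A·ȳᵢ
plate | 19500.00 | 75.00 | 65.00 | 1462500.00 | 1267500.00
hole | -2604.00 | 98.00 | 75.00 | -255192.00 | -195300.00
Σ | 16896.00 |  |  | 1207308.00 | 1072200.00
x̄ = 1207308.00 / 16896.00 = 71.46 mm
ȳ = 1072200.00 / 16896.00 = 63.46 mm

x̄ = 71.46 mm, ȳ = 63.46 mm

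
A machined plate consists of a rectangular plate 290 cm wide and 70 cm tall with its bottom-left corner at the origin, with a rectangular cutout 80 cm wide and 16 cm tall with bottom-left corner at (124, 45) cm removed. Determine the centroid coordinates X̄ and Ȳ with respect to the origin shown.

Part | A | x̄ᵢ | ȳᵢ | A·x̄ᵢ | A·ȳᵢ
plate | 20300.00 | 145.00 | 35.00 | 2943500.00 | 710500.00
hole | -1280.00 | 164.00 | 53.00 | -209920.00 | -67840.00
Σ | 19020.00 |  |  | 2733580.00 | 642660.00
X̄ = 2733580.00 / 19020.00 = 143.72 cm
Ȳ = 642660.00 / 19020.00 = 33.79 cm

X̄ = 143.72 cm, Ȳ = 33.79 cm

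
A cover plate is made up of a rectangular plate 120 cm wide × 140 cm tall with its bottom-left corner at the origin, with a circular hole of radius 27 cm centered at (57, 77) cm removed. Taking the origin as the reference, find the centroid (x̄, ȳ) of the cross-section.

x̄ = 60.47 cm, ȳ = 68.90 cm

plate: A = 120 × 140 = 16800.00, centroid at (60.00, 70.00).
hole: A = −π·27² = -2290.22, centroid at (57.00, 77.00).
ΣA = 14509.78 cm²
ΣAx̄ = (16800.00)(60.00) + (-2290.22)(57.00) = 877457.40 cm³
ΣAȳ = (16800.00)(70.00) + (-2290.22)(77.00) = 999652.98 cm³
x̄ = 877457.40 / 14509.78 = 60.47 cm
ȳ = 999652.98 / 14509.78 = 68.90 cm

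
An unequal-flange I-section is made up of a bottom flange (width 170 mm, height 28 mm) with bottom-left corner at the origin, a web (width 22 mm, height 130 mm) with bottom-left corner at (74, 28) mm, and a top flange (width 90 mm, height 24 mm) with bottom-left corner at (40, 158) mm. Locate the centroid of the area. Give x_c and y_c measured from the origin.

x_c = 85.00 mm, y_c = 71.56 mm

Part | A | x̄ᵢ | ȳᵢ | A·x̄ᵢ | A·ȳᵢ
bottom flange | 4760.00 | 85.00 | 14.00 | 404600.00 | 66640.00
web | 2860.00 | 85.00 | 93.00 | 243100.00 | 265980.00
top flange | 2160.00 | 85.00 | 170.00 | 183600.00 | 367200.00
Σ | 9780.00 |  |  | 831300.00 | 699820.00
x_c = 831300.00 / 9780.00 = 85.00 mm
y_c = 699820.00 / 9780.00 = 71.56 mm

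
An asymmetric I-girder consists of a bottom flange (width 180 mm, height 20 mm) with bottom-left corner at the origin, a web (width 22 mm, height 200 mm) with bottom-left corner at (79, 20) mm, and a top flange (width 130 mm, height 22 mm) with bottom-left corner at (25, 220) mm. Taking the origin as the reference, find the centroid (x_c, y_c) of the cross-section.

bottom flange: A = 180 × 20 = 3600.00, centroid at (90.00, 10.00).
web: A = 22 × 200 = 4400.00, centroid at (90.00, 120.00).
top flange: A = 130 × 22 = 2860.00, centroid at (90.00, 231.00).
ΣA = 10860.00 mm², ΣAx_c = 977400.00 mm³, ΣAy_c = 1224660.00 mm³.
x_c = 977400.00/10860.00 = 90.00 mm; y_c = 1224660.00/10860.00 = 112.77 mm.

x_c = 90.00 mm, y_c = 112.77 mm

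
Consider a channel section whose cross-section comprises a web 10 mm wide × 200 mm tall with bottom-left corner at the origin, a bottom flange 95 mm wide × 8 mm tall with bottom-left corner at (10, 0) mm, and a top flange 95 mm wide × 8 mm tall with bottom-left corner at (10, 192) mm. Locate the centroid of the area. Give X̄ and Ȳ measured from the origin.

Part | A | x̄ᵢ | ȳᵢ | A·x̄ᵢ | A·ȳᵢ
web | 2000.00 | 5.00 | 100.00 | 10000.00 | 200000.00
bottom flange | 760.00 | 57.50 | 4.00 | 43700.00 | 3040.00
top flange | 760.00 | 57.50 | 196.00 | 43700.00 | 148960.00
Σ | 3520.00 |  |  | 97400.00 | 352000.00
X̄ = 97400.00 / 3520.00 = 27.67 mm
Ȳ = 352000.00 / 3520.00 = 100.00 mm

X̄ = 27.67 mm, Ȳ = 100.00 mm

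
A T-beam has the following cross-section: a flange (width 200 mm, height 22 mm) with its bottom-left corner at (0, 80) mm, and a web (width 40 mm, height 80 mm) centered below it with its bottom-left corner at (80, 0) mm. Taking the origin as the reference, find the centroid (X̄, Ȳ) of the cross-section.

X̄ = 100.00 mm, Ȳ = 69.53 mm

web: A = 40 × 80 = 3200.00, centroid at (100.00, 40.00).
flange: A = 200 × 22 = 4400.00, centroid at (100.00, 91.00).
ΣA = 7600.00 mm², ΣAX̄ = 760000.00 mm³, ΣAȲ = 528400.00 mm³.
X̄ = 760000.00/7600.00 = 100.00 mm; Ȳ = 528400.00/7600.00 = 69.53 mm.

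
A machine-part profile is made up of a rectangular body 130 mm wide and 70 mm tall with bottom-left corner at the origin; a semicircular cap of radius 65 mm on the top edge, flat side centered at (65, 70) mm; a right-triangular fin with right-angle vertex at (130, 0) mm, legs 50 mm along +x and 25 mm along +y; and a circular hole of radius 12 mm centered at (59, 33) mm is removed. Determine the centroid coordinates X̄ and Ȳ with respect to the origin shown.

rectangular body: A = 130 × 70 = 9100.00, centroid at (65.00, 35.00).
semicircular top: A = ½π·65² = 6636.61, centroid at (65.00, 97.59).
triangular fin: A = ½·50·25 = 625.00, centroid at (146.67, 8.33).
hole: A = −π·12² = -452.39, centroid at (59.00, 33.00).
ΣA = 15909.23 mm²
ΣAX̄ = (9100.00)(65.00) + (6636.61)(65.00) + (625.00)(146.67) + (-452.39)(59.00) = 1087855.64 mm³
ΣAȲ = (9100.00)(35.00) + (6636.61)(97.59) + (625.00)(8.33) + (-452.39)(33.00) = 956425.83 mm³
X̄ = 1087855.64 / 15909.23 = 68.38 mm
Ȳ = 956425.83 / 15909.23 = 60.12 mm

X̄ = 68.38 mm, Ȳ = 60.12 mm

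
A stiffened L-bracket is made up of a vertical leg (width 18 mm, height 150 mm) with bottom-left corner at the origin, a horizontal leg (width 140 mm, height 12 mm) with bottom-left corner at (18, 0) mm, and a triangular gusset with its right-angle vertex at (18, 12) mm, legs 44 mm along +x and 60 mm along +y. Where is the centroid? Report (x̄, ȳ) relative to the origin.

x̄ = 37.76 mm, ȳ = 44.71 mm

Part | A | x̄ᵢ | ȳᵢ | A·x̄ᵢ | A·ȳᵢ
vertical leg | 2700.00 | 9.00 | 75.00 | 24300.00 | 202500.00
horizontal leg | 1680.00 | 88.00 | 6.00 | 147840.00 | 10080.00
gusset | 1320.00 | 32.67 | 32.00 | 43120.00 | 42240.00
Σ | 5700.00 |  |  | 215260.00 | 254820.00
x̄ = 215260.00 / 5700.00 = 37.76 mm
ȳ = 254820.00 / 5700.00 = 44.71 mm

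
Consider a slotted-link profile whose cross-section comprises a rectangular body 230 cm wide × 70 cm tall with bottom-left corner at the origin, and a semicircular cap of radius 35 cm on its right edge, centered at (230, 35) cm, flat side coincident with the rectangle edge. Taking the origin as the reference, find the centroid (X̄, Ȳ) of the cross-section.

Part | A | x̄ᵢ | ȳᵢ | A·x̄ᵢ | A·ȳᵢ
rectangular body | 16100.00 | 115.00 | 35.00 | 1851500.00 | 563500.00
semicircular end | 1924.23 | 244.85 | 35.00 | 471155.20 | 67347.89
Σ | 18024.23 |  |  | 2322655.20 | 630847.89
X̄ = 2322655.20 / 18024.23 = 128.86 cm
Ȳ = 630847.89 / 18024.23 = 35.00 cm

X̄ = 128.86 cm, Ȳ = 35.00 cm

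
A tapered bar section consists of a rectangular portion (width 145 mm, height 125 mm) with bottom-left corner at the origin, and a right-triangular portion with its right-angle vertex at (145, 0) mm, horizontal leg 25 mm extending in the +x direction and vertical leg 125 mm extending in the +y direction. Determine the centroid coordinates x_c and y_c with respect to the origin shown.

x_c = 78.92 mm, y_c = 60.85 mm

rectangular portion: A = 145 × 125 = 18125.00, centroid at (72.50, 62.50).
triangular portion: A = ½·25·125 = 1562.50, centroid at (153.33, 41.67).
ΣA = 19687.50 mm², ΣAx_c = 1553645.83 mm³, ΣAy_c = 1197916.67 mm³.
x_c = 1553645.83/19687.50 = 78.92 mm; y_c = 1197916.67/19687.50 = 60.85 mm.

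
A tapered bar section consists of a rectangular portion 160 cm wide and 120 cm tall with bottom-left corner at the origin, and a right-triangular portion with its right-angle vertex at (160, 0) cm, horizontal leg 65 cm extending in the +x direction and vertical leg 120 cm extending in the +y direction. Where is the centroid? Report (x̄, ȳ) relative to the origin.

x̄ = 97.16 cm, ȳ = 56.62 cm

Part | A | x̄ᵢ | ȳᵢ | A·x̄ᵢ | A·ȳᵢ
rectangular portion | 19200.00 | 80.00 | 60.00 | 1536000.00 | 1152000.00
triangular portion | 3900.00 | 181.67 | 40.00 | 708500.00 | 156000.00
Σ | 23100.00 |  |  | 2244500.00 | 1308000.00
x̄ = 2244500.00 / 23100.00 = 97.16 cm
ȳ = 1308000.00 / 23100.00 = 56.62 cm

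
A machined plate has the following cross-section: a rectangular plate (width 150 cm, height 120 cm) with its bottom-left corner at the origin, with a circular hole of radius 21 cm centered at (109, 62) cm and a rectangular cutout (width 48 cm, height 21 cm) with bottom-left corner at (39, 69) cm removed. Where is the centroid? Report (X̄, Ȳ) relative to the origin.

X̄ = 72.76 cm, Ȳ = 58.56 cm

plate: A = 150 × 120 = 18000.00, centroid at (75.00, 60.00).
hole 1: A = −π·21² = -1385.44, centroid at (109.00, 62.00).
hole 2: A = −(48 × 21) = -1008.00, centroid at (63.00, 79.50).
ΣA = 15606.56 cm²
ΣAX̄ = (18000.00)(75.00) + (-1385.44)(109.00) + (-1008.00)(63.00) = 1135482.78 cm³
ΣAȲ = (18000.00)(60.00) + (-1385.44)(62.00) + (-1008.00)(79.50) = 913966.57 cm³
X̄ = 1135482.78 / 15606.56 = 72.76 cm
Ȳ = 913966.57 / 15606.56 = 58.56 cm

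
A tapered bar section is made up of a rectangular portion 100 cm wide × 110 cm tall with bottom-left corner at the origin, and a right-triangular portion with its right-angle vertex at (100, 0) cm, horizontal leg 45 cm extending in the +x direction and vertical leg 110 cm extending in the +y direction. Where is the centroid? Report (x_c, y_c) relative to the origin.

x_c = 61.94 cm, y_c = 51.63 cm

Part | A | x̄ᵢ | ȳᵢ | A·x̄ᵢ | A·ȳᵢ
rectangular portion | 11000.00 | 50.00 | 55.00 | 550000.00 | 605000.00
triangular portion | 2475.00 | 115.00 | 36.67 | 284625.00 | 90750.00
Σ | 13475.00 |  |  | 834625.00 | 695750.00
x_c = 834625.00 / 13475.00 = 61.94 cm
y_c = 695750.00 / 13475.00 = 51.63 cm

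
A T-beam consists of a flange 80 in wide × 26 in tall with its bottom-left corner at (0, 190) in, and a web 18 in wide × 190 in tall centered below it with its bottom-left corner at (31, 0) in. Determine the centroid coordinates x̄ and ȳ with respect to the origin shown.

web: A = 18 × 190 = 3420.00, centroid at (40.00, 95.00).
flange: A = 80 × 26 = 2080.00, centroid at (40.00, 203.00).
ΣA = 5500.00 in², ΣAx̄ = 220000.00 in³, ΣAȳ = 747140.00 in³.
x̄ = 220000.00/5500.00 = 40.00 in; ȳ = 747140.00/5500.00 = 135.84 in.

x̄ = 40.00 in, ȳ = 135.84 in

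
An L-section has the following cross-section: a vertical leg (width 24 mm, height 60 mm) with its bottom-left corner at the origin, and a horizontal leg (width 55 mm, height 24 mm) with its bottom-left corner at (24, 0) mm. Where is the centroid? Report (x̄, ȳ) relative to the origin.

x̄ = 30.89 mm, ȳ = 21.39 mm

vertical leg: A = 24 × 60 = 1440.00, centroid at (12.00, 30.00).
horizontal leg: A = 55 × 24 = 1320.00, centroid at (51.50, 12.00).
ΣA = 2760.00 mm², ΣAx̄ = 85260.00 mm³, ΣAȳ = 59040.00 mm³.
x̄ = 85260.00/2760.00 = 30.89 mm; ȳ = 59040.00/2760.00 = 21.39 mm.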